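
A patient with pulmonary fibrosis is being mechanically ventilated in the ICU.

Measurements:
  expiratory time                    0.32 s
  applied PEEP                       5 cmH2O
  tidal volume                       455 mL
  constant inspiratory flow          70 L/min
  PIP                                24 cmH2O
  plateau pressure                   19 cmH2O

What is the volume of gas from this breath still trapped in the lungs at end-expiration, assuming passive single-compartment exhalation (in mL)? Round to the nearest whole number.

46

Flow: 70 L/min ÷ 60 = 1.1667 L/s.
R = (PIP − Pplat)/V̇ = (24 − 19) / 1.1667 = 5.0/1.1667 = 4.286 cmH2O·s/L.
C = Vt/(Pplat − PEEP) = 455.0 / (19 − 5) = 455.0/14.0 = 32.5 mL/cmH2O.
τ = R × C = 4.286 × 0.0325 L/cmH2O = 0.1393 s.
Fraction remaining = e^(−Te/τ) = e^(−0.32/0.1393) = 0.1005.
Trapped volume = 455.0 × 0.1005 = 45.728 mL.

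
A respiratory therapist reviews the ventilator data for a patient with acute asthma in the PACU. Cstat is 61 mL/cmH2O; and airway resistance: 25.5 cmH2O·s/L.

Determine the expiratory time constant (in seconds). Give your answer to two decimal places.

τ = R × C = 25.5 × 61 mL/cmH2O = 25.5 × 0.061 L/cmH2O = 1.556 s.

1.56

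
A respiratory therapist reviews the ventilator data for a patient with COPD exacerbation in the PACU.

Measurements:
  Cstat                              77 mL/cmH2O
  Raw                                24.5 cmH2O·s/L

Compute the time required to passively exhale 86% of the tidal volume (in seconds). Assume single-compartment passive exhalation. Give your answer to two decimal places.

τ = R × C = 24.5 × 77 mL/cmH2O = 24.5 × 0.077 L/cmH2O = 1.887 s.
Exhaled fraction f = 1 − e^(−t/τ) → t = −τ·ln(1 − f) = −1.887·ln(0.14) = 3.71 s.

3.71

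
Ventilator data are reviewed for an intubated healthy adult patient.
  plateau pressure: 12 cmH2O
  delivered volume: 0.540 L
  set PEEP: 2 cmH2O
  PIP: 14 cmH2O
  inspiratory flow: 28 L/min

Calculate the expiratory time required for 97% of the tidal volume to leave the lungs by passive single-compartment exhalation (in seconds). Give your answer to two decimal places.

Flow: 28 L/min ÷ 60 = 0.4667 L/s.
R = (PIP − Pplat)/V̇ = (14 − 12) / 0.4667 = 2.0/0.4667 = 4.285 cmH2O·s/L.
C = Vt/(Pplat − PEEP) = 540.0 / (12 − 2) = 540.0/10.0 = 54.0 mL/cmH2O.
τ = R × C = 4.285 × 0.054 L/cmH2O = 0.2314 s.
t = −τ·ln(1 − 0.97) = −0.2314·ln(0.03) = 0.8114 s.

0.81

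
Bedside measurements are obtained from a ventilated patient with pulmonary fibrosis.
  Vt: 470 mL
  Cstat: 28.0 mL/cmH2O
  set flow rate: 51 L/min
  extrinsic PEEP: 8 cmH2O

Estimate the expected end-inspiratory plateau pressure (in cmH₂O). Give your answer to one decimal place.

Pplat = PEEP + Vt / Cstat = 8 + 470 / 28.0 = 8 + 16.786 = 24.786 cmH2O.

24.8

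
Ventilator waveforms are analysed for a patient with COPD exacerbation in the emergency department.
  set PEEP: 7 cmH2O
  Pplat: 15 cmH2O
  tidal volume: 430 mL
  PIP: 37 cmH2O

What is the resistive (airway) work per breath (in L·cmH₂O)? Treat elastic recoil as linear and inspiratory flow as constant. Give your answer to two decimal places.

With constant inspiratory flow the resistive pressure is constant at PIP − Pplat = 37 − 15 = 22.0 cmH2O, so resistive work = 22.0 × 0.430 = 9.46 L·cmH2O.

9.46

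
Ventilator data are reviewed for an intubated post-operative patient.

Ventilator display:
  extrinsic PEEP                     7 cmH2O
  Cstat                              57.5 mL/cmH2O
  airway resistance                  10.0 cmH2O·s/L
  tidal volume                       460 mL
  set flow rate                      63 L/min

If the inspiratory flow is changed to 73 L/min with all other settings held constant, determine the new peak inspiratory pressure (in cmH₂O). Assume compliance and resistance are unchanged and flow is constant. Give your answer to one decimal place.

27.2

Flow: 63 L/min ÷ 60 = 1.05 L/s.
New flow: 73 L/min ÷ 60 = 1.2167 L/s.
PIP = Vt/C + R·V̇ + PEEP (constant-flow equation of motion).
Only the resistive term changes: ΔPIP = R × ΔV̇ = 10.0 × (1.2167 − 1.05) = 10.0 × 0.1667 = 1.667 cmH2O.
Original PIP = 460/57.5 + 10.0×1.05 + 7 = 25.5 cmH2O; new PIP = 25.5 + (1.667) = 27.167 cmH2O.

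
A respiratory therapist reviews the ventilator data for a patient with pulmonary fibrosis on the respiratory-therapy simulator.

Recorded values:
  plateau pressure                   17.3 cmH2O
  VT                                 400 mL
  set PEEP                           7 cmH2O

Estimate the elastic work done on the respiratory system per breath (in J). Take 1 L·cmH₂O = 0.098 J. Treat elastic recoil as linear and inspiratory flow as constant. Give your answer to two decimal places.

0.20

Elastic work ≈ ½ × (Pplat − PEEP) × Vt = 0.5 × (17.3 − 7) × 0.400 L = 0.5 × 10.3 × 0.400 = 2.06 L·cmH2O.
× 0.098 J/(L·cmH2O) → 0.2019 J.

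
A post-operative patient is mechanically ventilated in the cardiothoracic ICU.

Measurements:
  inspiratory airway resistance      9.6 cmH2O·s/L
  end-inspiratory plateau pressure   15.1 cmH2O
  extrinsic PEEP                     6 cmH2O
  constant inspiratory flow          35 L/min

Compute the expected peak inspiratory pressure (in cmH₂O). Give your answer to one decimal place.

20.7

Flow: 35 L/min ÷ 60 = 0.5833 L/s.
PIP = Pplat + Raw × flow = 15.1 + 9.6 × 0.5833 = 15.1 + 5.6 = 20.7 cmH2O.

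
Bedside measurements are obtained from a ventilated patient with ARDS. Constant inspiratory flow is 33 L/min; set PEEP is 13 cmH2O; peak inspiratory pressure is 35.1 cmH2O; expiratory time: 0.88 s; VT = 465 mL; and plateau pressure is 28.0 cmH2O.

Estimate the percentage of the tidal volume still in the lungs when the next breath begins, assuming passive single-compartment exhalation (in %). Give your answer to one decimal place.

11.1

Flow: 33 L/min ÷ 60 = 0.55 L/s.
R = (PIP − Pplat)/V̇ = (35.1 − 28.0) / 0.55 = 7.1/0.55 = 12.909 cmH2O·s/L.
C = Vt/(Pplat − PEEP) = 465.0 / (28.0 − 13) = 465.0/15.0 = 31.0 mL/cmH2O.
τ = R × C = 12.909 × 0.031 L/cmH2O = 0.4002 s.
Fraction remaining at end-expiration = e^(−Te/τ) = e^(−0.88/0.4002) = 0.1109 → 11.09%.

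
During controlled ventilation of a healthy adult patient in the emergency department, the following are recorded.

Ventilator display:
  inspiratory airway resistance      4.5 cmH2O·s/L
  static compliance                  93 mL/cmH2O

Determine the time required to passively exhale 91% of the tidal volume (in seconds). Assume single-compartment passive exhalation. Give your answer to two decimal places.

τ = R × C = 4.5 × 93 mL/cmH2O = 4.5 × 0.093 L/cmH2O = 0.4185 s.
Exhaled fraction f = 1 − e^(−t/τ) → t = −τ·ln(1 − f) = −0.4185·ln(0.09) = 1.008 s.

1.01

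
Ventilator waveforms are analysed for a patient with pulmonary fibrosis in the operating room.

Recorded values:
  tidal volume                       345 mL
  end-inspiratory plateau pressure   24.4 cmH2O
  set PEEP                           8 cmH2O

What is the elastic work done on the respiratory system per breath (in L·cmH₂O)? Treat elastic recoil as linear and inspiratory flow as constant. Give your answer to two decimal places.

2.83

Elastic work ≈ ½ × (Pplat − PEEP) × Vt = 0.5 × (24.4 − 8) × 0.345 L = 0.5 × 16.4 × 0.345 = 2.829 L·cmH2O.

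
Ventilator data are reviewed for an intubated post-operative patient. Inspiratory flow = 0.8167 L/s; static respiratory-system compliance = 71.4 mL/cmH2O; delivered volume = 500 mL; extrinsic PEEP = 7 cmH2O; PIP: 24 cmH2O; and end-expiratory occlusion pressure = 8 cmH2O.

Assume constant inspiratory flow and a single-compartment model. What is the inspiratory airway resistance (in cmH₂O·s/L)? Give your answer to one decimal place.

11.0

Total PEEP = 8 cmH2O (set 7 + intrinsic 1); this is the baseline alveolar pressure.
Equation of motion (constant flow): PIP = Vt/C + R·V̇ + PEEP.
R·V̇ = PIP − Vt/C − PEEP = 24 − 500/71.4 − 8 = 24 − 7.003 − 8 = 8.997 cmH2O.
R = 8.997 / 0.8167 = 11.016 cmH2O·s/L.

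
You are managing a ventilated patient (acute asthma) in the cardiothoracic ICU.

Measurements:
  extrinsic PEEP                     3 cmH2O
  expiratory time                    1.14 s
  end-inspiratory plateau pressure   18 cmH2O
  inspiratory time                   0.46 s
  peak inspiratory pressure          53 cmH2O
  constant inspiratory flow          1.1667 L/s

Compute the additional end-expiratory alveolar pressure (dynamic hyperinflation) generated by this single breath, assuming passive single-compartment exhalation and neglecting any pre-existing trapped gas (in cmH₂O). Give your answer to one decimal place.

Vt = flow × Ti = 1.1667 L/s × 0.46 s × 1000 mL/L = 536.68 mL.
R = (PIP − Pplat)/V̇ = (53 − 18) / 1.1667 = 35.0/1.1667 = 29.999 cmH2O·s/L.
C = Vt/(Pplat − PEEP) = 536.68 / (18 − 3) = 536.68/15.0 = 35.779 mL/cmH2O.
τ = R × C = 29.999 × 0.03578 L/cmH2O = 1.073 s.
Fraction remaining = e^(−Te/τ) = e^(−1.14/1.073) = 0.3456; trapped volume = 536.68 × 0.3456 = 185.48 mL.
Additional alveolar pressure from trapping ≈ V_trapped / C = 185.48 / 35.779 = 5.184 cmH2O.

5.2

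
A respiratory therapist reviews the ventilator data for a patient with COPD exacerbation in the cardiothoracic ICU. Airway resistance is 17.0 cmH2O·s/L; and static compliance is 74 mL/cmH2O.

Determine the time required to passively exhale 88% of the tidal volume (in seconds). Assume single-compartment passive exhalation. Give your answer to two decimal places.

τ = R × C = 17.0 × 74 mL/cmH2O = 17.0 × 0.074 L/cmH2O = 1.258 s.
Exhaled fraction f = 1 − e^(−t/τ) → t = −τ·ln(1 − f) = −1.258·ln(0.12) = 2.667 s.

2.67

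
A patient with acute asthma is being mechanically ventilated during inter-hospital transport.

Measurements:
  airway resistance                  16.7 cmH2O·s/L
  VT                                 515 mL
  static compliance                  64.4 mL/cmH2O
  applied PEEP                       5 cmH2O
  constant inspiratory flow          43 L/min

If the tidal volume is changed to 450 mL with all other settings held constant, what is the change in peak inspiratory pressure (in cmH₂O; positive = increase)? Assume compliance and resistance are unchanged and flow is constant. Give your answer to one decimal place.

-1.0

PIP = Vt/C + R·V̇ + PEEP (constant-flow equation of motion).
Only the elastic term changes: ΔPIP = ΔVt / C = (450 − 515) / 64.4 = -1.009 cmH2O.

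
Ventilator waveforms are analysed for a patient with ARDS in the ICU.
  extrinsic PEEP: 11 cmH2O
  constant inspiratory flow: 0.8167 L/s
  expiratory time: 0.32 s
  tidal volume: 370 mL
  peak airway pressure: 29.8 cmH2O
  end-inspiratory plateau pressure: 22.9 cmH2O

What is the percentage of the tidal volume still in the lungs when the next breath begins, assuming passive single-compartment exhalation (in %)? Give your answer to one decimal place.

R = (PIP − Pplat)/V̇ = (29.8 − 22.9) / 0.8167 = 6.9/0.8167 = 8.449 cmH2O·s/L.
C = Vt/(Pplat − PEEP) = 370.0 / (22.9 − 11) = 370.0/11.9 = 31.092 mL/cmH2O.
τ = R × C = 8.449 × 0.03109 L/cmH2O = 0.2627 s.
Fraction remaining at end-expiration = e^(−Te/τ) = e^(−0.32/0.2627) = 0.2958 → 29.58%.

29.6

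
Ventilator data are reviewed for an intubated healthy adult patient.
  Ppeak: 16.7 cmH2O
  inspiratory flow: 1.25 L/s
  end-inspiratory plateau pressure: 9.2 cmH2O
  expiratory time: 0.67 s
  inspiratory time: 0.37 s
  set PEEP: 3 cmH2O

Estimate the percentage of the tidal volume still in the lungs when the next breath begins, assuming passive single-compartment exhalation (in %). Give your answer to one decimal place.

Vt = flow × Ti = 1.25 L/s × 0.37 s × 1000 mL/L = 462.5 mL.
R = (PIP − Pplat)/V̇ = (16.7 − 9.2) / 1.25 = 7.5/1.25 = 6.0 cmH2O·s/L.
C = Vt/(Pplat − PEEP) = 462.5 / (9.2 − 3) = 462.5/6.2 = 74.597 mL/cmH2O.
τ = R × C = 6.0 × 0.0746 L/cmH2O = 0.4476 s.
Fraction remaining at end-expiration = e^(−Te/τ) = e^(−0.67/0.4476) = 0.2238 → 22.38%.

22.4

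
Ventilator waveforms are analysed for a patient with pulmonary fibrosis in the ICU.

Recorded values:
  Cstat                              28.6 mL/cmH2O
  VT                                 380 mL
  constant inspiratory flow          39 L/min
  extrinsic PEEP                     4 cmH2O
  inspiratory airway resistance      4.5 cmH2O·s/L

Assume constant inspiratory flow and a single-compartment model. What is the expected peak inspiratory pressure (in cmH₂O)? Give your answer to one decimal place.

20.2

Flow: 39 L/min ÷ 60 = 0.65 L/s.
Equation of motion (constant flow): PIP = Vt/C + R·V̇ + PEEP.
PIP = 380/28.6 + 4.5×0.65 + 4 = 13.287 + 2.925 + 4 = 20.212 cmH2O.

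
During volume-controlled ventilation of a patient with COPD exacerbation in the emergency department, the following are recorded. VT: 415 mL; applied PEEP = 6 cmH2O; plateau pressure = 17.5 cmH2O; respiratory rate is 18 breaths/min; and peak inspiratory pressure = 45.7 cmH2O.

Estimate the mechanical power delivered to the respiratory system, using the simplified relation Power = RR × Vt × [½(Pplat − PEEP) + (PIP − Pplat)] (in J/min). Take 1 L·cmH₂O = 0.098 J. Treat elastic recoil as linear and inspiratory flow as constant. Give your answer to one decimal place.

Per-breath work = Vt × [½(Pplat−PEEP) + (PIP−Pplat)] = 0.415 × [0.5×11.5 + 28.2] = 0.415 × 33.95 = 14.089 L·cmH2O.
Power = 18 × 14.089 = 253.6 L·cmH2O/min.
× 0.098 J/(L·cmH2O) → 24.853 J/min.

24.9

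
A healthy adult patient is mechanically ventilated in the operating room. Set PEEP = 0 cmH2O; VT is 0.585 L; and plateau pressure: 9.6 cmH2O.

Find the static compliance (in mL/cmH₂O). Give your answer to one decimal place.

Cstat = Vt / (Pplat − PEEP) = 585 / (9.6 − 0) = 585 / 9.6 = 60.938 mL/cmH2O.

60.9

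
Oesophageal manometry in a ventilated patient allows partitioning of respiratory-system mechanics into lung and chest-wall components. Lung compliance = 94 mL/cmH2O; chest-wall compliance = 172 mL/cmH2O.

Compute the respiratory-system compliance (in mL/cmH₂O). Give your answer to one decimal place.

60.8

Lung and chest wall are elastances in series: 1/Crs = 1/CL + 1/Ccw.
1/Crs = 1/94 + 1/172 = 0.01645.
Crs = 60.79 mL/cmH2O.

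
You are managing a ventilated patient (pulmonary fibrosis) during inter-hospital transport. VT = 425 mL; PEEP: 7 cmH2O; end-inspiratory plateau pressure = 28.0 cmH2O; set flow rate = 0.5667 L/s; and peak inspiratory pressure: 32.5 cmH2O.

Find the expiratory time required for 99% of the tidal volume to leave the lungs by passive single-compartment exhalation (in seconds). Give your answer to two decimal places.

0.74

R = (PIP − Pplat)/V̇ = (32.5 − 28.0) / 0.5667 = 4.5/0.5667 = 7.941 cmH2O·s/L.
C = Vt/(Pplat − PEEP) = 425.0 / (28.0 − 7) = 425.0/21.0 = 20.238 mL/cmH2O.
τ = R × C = 7.941 × 0.02024 L/cmH2O = 0.1607 s.
t = −τ·ln(1 − 0.99) = −0.1607·ln(0.01) = 0.7401 s.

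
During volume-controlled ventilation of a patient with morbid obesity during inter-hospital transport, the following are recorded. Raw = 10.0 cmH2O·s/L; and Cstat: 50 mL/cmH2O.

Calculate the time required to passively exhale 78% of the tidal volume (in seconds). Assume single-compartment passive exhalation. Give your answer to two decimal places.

τ = R × C = 10.0 × 50 mL/cmH2O = 10.0 × 0.050 L/cmH2O = 0.5 s.
Exhaled fraction f = 1 − e^(−t/τ) → t = −τ·ln(1 − f) = −0.5·ln(0.22) = 0.7571 s.

0.76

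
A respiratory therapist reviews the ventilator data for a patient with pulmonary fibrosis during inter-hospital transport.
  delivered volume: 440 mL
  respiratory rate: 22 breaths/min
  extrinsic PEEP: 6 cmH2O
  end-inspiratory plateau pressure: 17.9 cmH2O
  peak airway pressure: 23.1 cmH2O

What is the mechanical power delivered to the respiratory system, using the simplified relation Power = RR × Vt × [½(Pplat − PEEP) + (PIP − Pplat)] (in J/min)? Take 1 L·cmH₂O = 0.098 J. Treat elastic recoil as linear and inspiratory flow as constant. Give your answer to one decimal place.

Per-breath work = Vt × [½(Pplat−PEEP) + (PIP−Pplat)] = 0.440 × [0.5×11.9 + 5.2] = 0.440 × 11.15 = 4.906 L·cmH2O.
Power = 22 × 4.906 = 107.93 L·cmH2O/min.
× 0.098 J/(L·cmH2O) → 10.577 J/min.

10.6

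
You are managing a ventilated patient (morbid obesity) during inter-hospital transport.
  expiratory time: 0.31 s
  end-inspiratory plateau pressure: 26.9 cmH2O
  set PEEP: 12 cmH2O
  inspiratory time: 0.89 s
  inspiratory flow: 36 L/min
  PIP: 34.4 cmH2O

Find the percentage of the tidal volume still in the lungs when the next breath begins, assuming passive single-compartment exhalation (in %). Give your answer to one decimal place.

Flow: 36 L/min ÷ 60 = 0.6 L/s.
Vt = flow × Ti = 0.6 L/s × 0.89 s × 1000 mL/L = 534.0 mL.
R = (PIP − Pplat)/V̇ = (34.4 − 26.9) / 0.6 = 7.5/0.6 = 12.5 cmH2O·s/L.
C = Vt/(Pplat − PEEP) = 534.0 / (26.9 − 12) = 534.0/14.9 = 35.839 mL/cmH2O.
τ = R × C = 12.5 × 0.03584 L/cmH2O = 0.448 s.
Fraction remaining at end-expiration = e^(−Te/τ) = e^(−0.31/0.448) = 0.5006 → 50.06%.

50.1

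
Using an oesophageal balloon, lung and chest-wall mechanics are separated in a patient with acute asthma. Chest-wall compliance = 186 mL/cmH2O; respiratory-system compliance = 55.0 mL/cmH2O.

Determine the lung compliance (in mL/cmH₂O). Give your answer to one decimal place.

1/CL = 1/Crs − 1/Ccw.
1/CL = 1/55.0 − 1/186 = 0.01281.
CL = 78.064 mL/cmH2O.

78.1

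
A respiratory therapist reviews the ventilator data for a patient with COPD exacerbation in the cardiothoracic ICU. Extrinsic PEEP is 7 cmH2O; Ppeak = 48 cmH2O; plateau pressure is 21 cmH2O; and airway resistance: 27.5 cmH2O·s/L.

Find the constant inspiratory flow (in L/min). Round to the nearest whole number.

59

flow = (PIP − Pplat) / Raw = (48 − 21) / 27.5 = 0.9818 L/s × 60 = 58.908 L/min.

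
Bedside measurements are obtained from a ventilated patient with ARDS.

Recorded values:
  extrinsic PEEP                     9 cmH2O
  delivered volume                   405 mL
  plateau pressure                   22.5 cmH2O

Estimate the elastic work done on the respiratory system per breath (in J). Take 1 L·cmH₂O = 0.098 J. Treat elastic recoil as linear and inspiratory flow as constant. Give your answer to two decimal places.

Elastic work ≈ ½ × (Pplat − PEEP) × Vt = 0.5 × (22.5 − 9) × 0.405 L = 0.5 × 13.5 × 0.405 = 2.734 L·cmH2O.
× 0.098 J/(L·cmH2O) → 0.2679 J.

0.27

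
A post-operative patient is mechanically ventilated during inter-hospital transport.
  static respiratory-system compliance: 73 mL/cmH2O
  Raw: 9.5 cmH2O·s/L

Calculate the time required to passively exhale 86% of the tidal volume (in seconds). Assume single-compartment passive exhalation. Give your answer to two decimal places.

τ = R × C = 9.5 × 73 mL/cmH2O = 9.5 × 0.073 L/cmH2O = 0.6935 s.
Exhaled fraction f = 1 − e^(−t/τ) → t = −τ·ln(1 − f) = −0.6935·ln(0.14) = 1.363 s.

1.36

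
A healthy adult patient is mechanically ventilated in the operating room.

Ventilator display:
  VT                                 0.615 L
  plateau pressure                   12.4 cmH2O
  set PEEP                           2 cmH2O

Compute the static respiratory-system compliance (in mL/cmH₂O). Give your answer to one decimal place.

59.1

Cstat = Vt / (Pplat − PEEP) = 615 / (12.4 − 2) = 615 / 10.4 = 59.135 mL/cmH2O.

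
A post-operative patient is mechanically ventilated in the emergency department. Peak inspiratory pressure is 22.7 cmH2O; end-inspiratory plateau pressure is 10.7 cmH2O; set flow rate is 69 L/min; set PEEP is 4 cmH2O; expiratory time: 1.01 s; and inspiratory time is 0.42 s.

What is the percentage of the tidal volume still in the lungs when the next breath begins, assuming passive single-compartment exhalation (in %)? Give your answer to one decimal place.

Flow: 69 L/min ÷ 60 = 1.15 L/s.
Vt = flow × Ti = 1.15 L/s × 0.42 s × 1000 mL/L = 483.0 mL.
R = (PIP − Pplat)/V̇ = (22.7 − 10.7) / 1.15 = 12.0/1.15 = 10.435 cmH2O·s/L.
C = Vt/(Pplat − PEEP) = 483.0 / (10.7 − 4) = 483.0/6.7 = 72.09 mL/cmH2O.
τ = R × C = 10.435 × 0.07209 L/cmH2O = 0.7523 s.
Fraction remaining at end-expiration = e^(−Te/τ) = e^(−1.01/0.7523) = 0.2612 → 26.12%.

26.1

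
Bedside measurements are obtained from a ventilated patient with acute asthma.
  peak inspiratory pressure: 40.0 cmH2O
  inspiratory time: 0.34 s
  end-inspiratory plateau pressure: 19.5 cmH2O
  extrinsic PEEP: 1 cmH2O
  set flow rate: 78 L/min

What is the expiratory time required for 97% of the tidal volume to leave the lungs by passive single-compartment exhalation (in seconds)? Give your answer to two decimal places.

1.32

Flow: 78 L/min ÷ 60 = 1.3 L/s.
Vt = flow × Ti = 1.3 L/s × 0.34 s × 1000 mL/L = 442.0 mL.
R = (PIP − Pplat)/V̇ = (40.0 − 19.5) / 1.3 = 20.5/1.3 = 15.769 cmH2O·s/L.
C = Vt/(Pplat − PEEP) = 442.0 / (19.5 − 1) = 442.0/18.5 = 23.892 mL/cmH2O.
τ = R × C = 15.769 × 0.02389 L/cmH2O = 0.3767 s.
t = −τ·ln(1 − 0.97) = −0.3767·ln(0.03) = 1.321 s.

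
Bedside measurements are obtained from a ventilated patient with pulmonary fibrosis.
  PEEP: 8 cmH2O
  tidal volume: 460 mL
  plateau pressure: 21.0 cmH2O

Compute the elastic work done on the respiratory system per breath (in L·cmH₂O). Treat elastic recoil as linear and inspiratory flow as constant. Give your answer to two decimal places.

2.99

Elastic work ≈ ½ × (Pplat − PEEP) × Vt = 0.5 × (21.0 − 8) × 0.460 L = 0.5 × 13.0 × 0.460 = 2.99 L·cmH2O.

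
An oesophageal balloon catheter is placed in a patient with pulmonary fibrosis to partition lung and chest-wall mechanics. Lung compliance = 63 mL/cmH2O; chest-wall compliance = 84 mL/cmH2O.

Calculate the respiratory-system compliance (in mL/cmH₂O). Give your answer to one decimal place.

Lung and chest wall are elastances in series: 1/Crs = 1/CL + 1/Ccw.
1/Crs = 1/63 + 1/84 = 0.02778.
Crs = 35.997 mL/cmH2O.

36.0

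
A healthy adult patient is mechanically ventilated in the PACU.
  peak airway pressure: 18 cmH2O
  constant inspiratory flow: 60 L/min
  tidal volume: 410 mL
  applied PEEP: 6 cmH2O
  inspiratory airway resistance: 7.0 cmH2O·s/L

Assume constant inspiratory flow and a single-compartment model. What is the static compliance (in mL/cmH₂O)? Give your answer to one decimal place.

82.0

Flow: 60 L/min ÷ 60 = 1 L/s.
Equation of motion (constant flow): PIP = Vt/C + R·V̇ + PEEP.
Vt/C = PIP − R·V̇ − PEEP = 18 − 7.0×1 − 6 = 18 − 7.0 − 6 = 5.0 cmH2O.
C = Vt / 5.0 = 410 / 5.0 = 82.0 mL/cmH2O.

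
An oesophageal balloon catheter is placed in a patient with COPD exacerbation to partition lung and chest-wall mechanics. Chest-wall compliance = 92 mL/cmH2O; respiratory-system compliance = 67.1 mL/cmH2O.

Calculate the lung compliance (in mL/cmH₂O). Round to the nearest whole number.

1/CL = 1/Crs − 1/Ccw.
1/CL = 1/67.1 − 1/92 = 0.004034.
CL = 247.89 mL/cmH2O.

248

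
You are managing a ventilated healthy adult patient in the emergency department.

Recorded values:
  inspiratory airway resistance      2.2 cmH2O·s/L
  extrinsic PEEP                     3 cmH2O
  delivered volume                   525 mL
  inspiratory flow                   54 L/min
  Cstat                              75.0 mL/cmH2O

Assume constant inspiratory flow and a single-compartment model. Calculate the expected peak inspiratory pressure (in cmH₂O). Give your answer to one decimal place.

12.0

Flow: 54 L/min ÷ 60 = 0.9 L/s.
Equation of motion (constant flow): PIP = Vt/C + R·V̇ + PEEP.
PIP = 525/75.0 + 2.2×0.9 + 3 = 7.0 + 1.98 + 3 = 11.98 cmH2O.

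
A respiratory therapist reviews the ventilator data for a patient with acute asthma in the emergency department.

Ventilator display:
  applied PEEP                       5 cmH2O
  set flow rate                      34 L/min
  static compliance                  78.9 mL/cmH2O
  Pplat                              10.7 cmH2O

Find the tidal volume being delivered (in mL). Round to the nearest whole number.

Vt = Cstat × (Pplat − PEEP) = 78.9 × (10.7 − 5) = 78.9 × 5.7 = 449.73 mL.

450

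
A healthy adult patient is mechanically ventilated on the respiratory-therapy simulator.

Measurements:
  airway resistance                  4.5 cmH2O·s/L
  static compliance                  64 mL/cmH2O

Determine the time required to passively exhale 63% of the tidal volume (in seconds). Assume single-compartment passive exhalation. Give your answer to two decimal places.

τ = R × C = 4.5 × 64 mL/cmH2O = 4.5 × 0.064 L/cmH2O = 0.288 s.
Exhaled fraction f = 1 − e^(−t/τ) → t = −τ·ln(1 − f) = −0.288·ln(0.37) = 0.2863 s.

0.29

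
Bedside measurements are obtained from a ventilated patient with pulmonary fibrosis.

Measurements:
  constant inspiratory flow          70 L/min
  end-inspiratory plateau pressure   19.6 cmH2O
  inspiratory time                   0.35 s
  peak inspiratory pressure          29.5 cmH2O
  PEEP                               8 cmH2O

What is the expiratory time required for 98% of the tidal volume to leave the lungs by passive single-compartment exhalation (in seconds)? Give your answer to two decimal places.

1.17

Flow: 70 L/min ÷ 60 = 1.1667 L/s.
Vt = flow × Ti = 1.1667 L/s × 0.35 s × 1000 mL/L = 408.35 mL.
R = (PIP − Pplat)/V̇ = (29.5 − 19.6) / 1.1667 = 9.9/1.1667 = 8.485 cmH2O·s/L.
C = Vt/(Pplat − PEEP) = 408.35 / (19.6 − 8) = 408.35/11.6 = 35.203 mL/cmH2O.
τ = R × C = 8.485 × 0.0352 L/cmH2O = 0.2987 s.
t = −τ·ln(1 − 0.98) = −0.2987·ln(0.02) = 1.169 s.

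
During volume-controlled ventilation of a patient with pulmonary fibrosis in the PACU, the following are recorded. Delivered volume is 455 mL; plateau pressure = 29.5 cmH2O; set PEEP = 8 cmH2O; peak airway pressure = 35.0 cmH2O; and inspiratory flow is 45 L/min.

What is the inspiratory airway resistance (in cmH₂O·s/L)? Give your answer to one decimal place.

7.3

Flow: 45 L/min ÷ 60 = 0.75 L/s.
Raw = (PIP − Pplat) / flow = (35.0 − 29.5) / 0.75 = 5.5 / 0.75 = 7.333 cmH2O·s/L.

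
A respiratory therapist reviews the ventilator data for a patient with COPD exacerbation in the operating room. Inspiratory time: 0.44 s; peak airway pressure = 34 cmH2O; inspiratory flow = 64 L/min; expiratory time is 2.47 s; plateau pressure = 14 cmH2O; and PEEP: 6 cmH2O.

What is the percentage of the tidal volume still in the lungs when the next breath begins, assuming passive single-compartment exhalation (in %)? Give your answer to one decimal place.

Flow: 64 L/min ÷ 60 = 1.0667 L/s.
Vt = flow × Ti = 1.0667 L/s × 0.44 s × 1000 mL/L = 469.35 mL.
R = (PIP − Pplat)/V̇ = (34 − 14) / 1.0667 = 20.0/1.0667 = 18.749 cmH2O·s/L.
C = Vt/(Pplat − PEEP) = 469.35 / (14 − 6) = 469.35/8.0 = 58.669 mL/cmH2O.
τ = R × C = 18.749 × 0.05867 L/cmH2O = 1.1 s.
Fraction remaining at end-expiration = e^(−Te/τ) = e^(−2.47/1.1) = 0.1059 → 10.59%.

10.6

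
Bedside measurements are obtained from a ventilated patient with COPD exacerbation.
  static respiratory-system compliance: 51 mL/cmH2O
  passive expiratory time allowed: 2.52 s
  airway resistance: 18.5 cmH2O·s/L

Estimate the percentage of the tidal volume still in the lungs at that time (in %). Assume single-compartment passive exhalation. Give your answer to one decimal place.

6.9

τ = R × C = 18.5 × 51 mL/cmH2O = 18.5 × 0.051 L/cmH2O = 0.9435 s.
Passive exhalation: V(t)/V₀ = e^(−t/τ) = e^(−2.52/0.9435) = 0.06919.
Fraction remaining = 0.06919 → 6.919%.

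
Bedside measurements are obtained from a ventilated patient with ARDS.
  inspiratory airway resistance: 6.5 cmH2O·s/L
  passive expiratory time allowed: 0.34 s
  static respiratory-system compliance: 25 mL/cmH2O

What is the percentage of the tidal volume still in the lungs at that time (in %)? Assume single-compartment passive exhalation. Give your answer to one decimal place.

τ = R × C = 6.5 × 25 mL/cmH2O = 6.5 × 0.025 L/cmH2O = 0.1625 s.
Passive exhalation: V(t)/V₀ = e^(−t/τ) = e^(−0.34/0.1625) = 0.1234.
Fraction remaining = 0.1234 → 12.34%.

12.3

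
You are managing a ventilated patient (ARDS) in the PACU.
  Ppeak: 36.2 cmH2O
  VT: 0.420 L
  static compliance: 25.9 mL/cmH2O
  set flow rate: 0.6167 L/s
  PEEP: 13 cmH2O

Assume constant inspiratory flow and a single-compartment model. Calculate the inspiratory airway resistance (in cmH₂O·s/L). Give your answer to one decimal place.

Equation of motion (constant flow): PIP = Vt/C + R·V̇ + PEEP.
R·V̇ = PIP − Vt/C − PEEP = 36.2 − 420/25.9 − 13 = 36.2 − 16.216 − 13 = 6.984 cmH2O.
R = 6.984 / 0.6167 = 11.325 cmH2O·s/L.

11.3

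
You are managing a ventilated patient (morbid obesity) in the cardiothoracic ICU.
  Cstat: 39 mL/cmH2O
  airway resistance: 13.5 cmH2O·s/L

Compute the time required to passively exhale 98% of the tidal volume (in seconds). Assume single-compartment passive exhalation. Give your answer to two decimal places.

τ = R × C = 13.5 × 39 mL/cmH2O = 13.5 × 0.039 L/cmH2O = 0.5265 s.
Exhaled fraction f = 1 − e^(−t/τ) → t = −τ·ln(1 − f) = −0.5265·ln(0.02) = 2.06 s.

2.06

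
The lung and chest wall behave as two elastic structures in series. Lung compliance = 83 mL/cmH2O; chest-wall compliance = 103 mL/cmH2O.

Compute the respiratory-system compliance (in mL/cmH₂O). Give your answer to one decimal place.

46.0

Lung and chest wall are elastances in series: 1/Crs = 1/CL + 1/Ccw.
1/Crs = 1/83 + 1/103 = 0.02176.
Crs = 45.956 mL/cmH2O.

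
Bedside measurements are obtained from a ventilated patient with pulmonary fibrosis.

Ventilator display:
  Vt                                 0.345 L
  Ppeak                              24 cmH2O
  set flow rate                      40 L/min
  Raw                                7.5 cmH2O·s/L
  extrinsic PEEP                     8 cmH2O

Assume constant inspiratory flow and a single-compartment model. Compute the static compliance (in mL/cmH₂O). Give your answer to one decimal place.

31.4

Flow: 40 L/min ÷ 60 = 0.6667 L/s.
Equation of motion (constant flow): PIP = Vt/C + R·V̇ + PEEP.
Vt/C = PIP − R·V̇ − PEEP = 24 − 7.5×0.6667 − 8 = 24 − 5.0 − 8 = 11.0 cmH2O.
C = Vt / 11.0 = 345 / 11.0 = 31.364 mL/cmH2O.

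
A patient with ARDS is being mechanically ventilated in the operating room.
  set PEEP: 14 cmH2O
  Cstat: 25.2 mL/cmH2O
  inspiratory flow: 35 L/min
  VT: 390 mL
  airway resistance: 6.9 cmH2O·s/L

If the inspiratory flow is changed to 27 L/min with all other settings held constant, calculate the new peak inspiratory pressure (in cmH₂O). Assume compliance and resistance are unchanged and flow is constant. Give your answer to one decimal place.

Flow: 35 L/min ÷ 60 = 0.5833 L/s.
New flow: 27 L/min ÷ 60 = 0.45 L/s.
PIP = Vt/C + R·V̇ + PEEP (constant-flow equation of motion).
Only the resistive term changes: ΔPIP = R × ΔV̇ = 6.9 × (0.45 − 0.5833) = 6.9 × -0.1333 = -0.9198 cmH2O.
Original PIP = 390/25.2 + 6.9×0.5833 + 14 = 33.501 cmH2O; new PIP = 33.501 + (-0.9198) = 32.581 cmH2O.

32.6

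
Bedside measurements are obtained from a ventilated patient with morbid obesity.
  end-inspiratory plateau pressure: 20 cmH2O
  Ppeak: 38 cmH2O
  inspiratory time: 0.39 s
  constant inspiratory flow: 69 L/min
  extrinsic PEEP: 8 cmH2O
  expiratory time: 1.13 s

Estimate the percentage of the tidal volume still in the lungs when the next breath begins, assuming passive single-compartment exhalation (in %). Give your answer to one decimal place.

Flow: 69 L/min ÷ 60 = 1.15 L/s.
Vt = flow × Ti = 1.15 L/s × 0.39 s × 1000 mL/L = 448.5 mL.
R = (PIP − Pplat)/V̇ = (38 − 20) / 1.15 = 18.0/1.15 = 15.652 cmH2O·s/L.
C = Vt/(Pplat − PEEP) = 448.5 / (20 − 8) = 448.5/12.0 = 37.375 mL/cmH2O.
τ = R × C = 15.652 × 0.03738 L/cmH2O = 0.5851 s.
Fraction remaining at end-expiration = e^(−Te/τ) = e^(−1.13/0.5851) = 0.145 → 14.5%.

14.5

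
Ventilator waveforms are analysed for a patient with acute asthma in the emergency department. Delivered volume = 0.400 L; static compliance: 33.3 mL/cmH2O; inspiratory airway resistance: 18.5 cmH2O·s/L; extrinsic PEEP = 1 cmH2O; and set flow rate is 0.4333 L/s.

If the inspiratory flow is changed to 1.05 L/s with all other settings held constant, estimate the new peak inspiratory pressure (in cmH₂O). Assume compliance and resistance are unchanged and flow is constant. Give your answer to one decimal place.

32.4

PIP = Vt/C + R·V̇ + PEEP (constant-flow equation of motion).
Only the resistive term changes: ΔPIP = R × ΔV̇ = 18.5 × (1.05 − 0.4333) = 18.5 × 0.6167 = 11.409 cmH2O.
Original PIP = 400/33.3 + 18.5×0.4333 + 1 = 21.028 cmH2O; new PIP = 21.028 + (11.409) = 32.437 cmH2O.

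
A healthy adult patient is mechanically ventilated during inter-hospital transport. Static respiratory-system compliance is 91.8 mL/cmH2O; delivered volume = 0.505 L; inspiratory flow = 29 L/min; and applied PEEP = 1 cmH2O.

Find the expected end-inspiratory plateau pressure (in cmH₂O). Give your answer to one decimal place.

Pplat = PEEP + Vt / Cstat = 1 + 505 / 91.8 = 1 + 5.501 = 6.501 cmH2O.

6.5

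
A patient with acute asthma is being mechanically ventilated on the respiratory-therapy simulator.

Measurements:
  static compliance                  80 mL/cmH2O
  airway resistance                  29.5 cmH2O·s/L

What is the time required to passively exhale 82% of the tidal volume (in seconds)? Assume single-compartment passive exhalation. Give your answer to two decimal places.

τ = R × C = 29.5 × 80 mL/cmH2O = 29.5 × 0.080 L/cmH2O = 2.36 s.
Exhaled fraction f = 1 − e^(−t/τ) → t = −τ·ln(1 − f) = −2.36·ln(0.18) = 4.047 s.

4.05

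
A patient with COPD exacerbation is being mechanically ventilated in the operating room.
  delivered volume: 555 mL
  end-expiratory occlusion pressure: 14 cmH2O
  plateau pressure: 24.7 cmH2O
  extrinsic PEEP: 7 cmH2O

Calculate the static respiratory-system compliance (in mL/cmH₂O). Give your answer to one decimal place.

51.9

End-expiratory occlusion gives total PEEP = 14 cmH2O (intrinsic PEEP = 14 − 7 = 7). Use total PEEP for the elastic gradient.
Cstat = Vt / (Pplat − PEEPtotal) = 555 / (24.7 − 14) = 555 / 10.7 = 51.869 mL/cmH2O.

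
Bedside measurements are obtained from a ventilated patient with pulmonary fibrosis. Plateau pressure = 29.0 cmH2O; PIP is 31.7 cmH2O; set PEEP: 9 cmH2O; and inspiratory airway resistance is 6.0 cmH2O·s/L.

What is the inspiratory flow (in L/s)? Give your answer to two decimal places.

flow = (PIP − Pplat) / Raw = 2.7 / 6.0 = 0.45 L/s.

0.45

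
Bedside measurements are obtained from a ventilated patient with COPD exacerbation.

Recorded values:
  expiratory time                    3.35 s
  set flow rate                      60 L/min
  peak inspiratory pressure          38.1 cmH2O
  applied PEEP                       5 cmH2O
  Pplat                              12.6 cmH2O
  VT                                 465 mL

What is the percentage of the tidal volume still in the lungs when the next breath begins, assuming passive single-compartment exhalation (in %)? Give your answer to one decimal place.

11.7

Flow: 60 L/min ÷ 60 = 1 L/s.
R = (PIP − Pplat)/V̇ = (38.1 − 12.6) / 1 = 25.5/1 = 25.5 cmH2O·s/L.
C = Vt/(Pplat − PEEP) = 465.0 / (12.6 − 5) = 465.0/7.6 = 61.184 mL/cmH2O.
τ = R × C = 25.5 × 0.06118 L/cmH2O = 1.56 s.
Fraction remaining at end-expiration = e^(−Te/τ) = e^(−3.35/1.56) = 0.1168 → 11.68%.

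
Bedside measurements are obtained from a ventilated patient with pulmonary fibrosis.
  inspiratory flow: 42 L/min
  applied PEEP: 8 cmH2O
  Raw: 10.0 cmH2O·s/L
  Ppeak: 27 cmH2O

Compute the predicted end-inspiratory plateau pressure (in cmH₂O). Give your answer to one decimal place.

Flow: 42 L/min ÷ 60 = 0.7 L/s.
Pplat = PIP − Raw × flow = 27 − 10.0 × 0.7 = 27 − 7.0 = 20.0 cmH2O.

20.0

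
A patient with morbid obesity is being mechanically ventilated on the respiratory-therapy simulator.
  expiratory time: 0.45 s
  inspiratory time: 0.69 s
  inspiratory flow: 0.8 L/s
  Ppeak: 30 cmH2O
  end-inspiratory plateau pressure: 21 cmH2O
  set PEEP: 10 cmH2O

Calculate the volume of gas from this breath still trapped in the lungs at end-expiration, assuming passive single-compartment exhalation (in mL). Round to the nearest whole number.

Vt = flow × Ti = 0.8 L/s × 0.69 s × 1000 mL/L = 552.0 mL.
R = (PIP − Pplat)/V̇ = (30 − 21) / 0.8 = 9.0/0.8 = 11.25 cmH2O·s/L.
C = Vt/(Pplat − PEEP) = 552.0 / (21 − 10) = 552.0/11.0 = 50.182 mL/cmH2O.
τ = R × C = 11.25 × 0.05018 L/cmH2O = 0.5645 s.
Fraction remaining = e^(−Te/τ) = e^(−0.45/0.5645) = 0.4506.
Trapped volume = 552.0 × 0.4506 = 248.73 mL.

249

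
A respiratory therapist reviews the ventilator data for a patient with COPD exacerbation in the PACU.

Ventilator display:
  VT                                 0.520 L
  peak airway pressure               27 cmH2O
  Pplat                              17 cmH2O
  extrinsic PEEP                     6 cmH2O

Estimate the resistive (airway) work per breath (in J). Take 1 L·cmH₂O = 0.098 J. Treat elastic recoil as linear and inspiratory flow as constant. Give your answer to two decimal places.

With constant inspiratory flow the resistive pressure is constant at PIP − Pplat = 27 − 17 = 10.0 cmH2O, so resistive work = 10.0 × 0.520 = 5.2 L·cmH2O.
× 0.098 J/(L·cmH2O) → 0.5096 J.

0.51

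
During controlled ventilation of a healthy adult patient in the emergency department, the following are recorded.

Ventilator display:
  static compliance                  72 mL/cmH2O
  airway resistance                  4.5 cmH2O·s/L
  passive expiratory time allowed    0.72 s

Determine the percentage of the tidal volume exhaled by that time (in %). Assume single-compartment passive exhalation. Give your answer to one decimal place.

89.2

τ = R × C = 4.5 × 72 mL/cmH2O = 4.5 × 0.072 L/cmH2O = 0.324 s.
Passive exhalation: V(t)/V₀ = e^(−t/τ) = e^(−0.72/0.324) = 0.1084.
Fraction exhaled = 1 − 0.1084 = 0.8916 → 89.16%.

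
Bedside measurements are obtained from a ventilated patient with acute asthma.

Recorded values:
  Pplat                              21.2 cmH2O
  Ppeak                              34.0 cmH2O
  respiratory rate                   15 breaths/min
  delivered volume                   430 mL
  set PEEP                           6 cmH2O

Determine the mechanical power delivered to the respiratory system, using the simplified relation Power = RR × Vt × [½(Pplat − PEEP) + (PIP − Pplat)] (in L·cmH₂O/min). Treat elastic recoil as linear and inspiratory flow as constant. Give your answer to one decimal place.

131.6

Per-breath work = Vt × [½(Pplat−PEEP) + (PIP−Pplat)] = 0.430 × [0.5×15.2 + 12.8] = 0.430 × 20.4 = 8.772 L·cmH2O.
Power = 15 × 8.772 = 131.58 L·cmH2O/min.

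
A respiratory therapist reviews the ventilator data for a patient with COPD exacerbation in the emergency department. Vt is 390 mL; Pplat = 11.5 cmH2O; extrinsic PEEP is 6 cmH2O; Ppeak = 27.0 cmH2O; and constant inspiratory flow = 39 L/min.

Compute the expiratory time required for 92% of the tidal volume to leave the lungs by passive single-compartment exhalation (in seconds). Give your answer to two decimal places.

4.27

Flow: 39 L/min ÷ 60 = 0.65 L/s.
R = (PIP − Pplat)/V̇ = (27.0 − 11.5) / 0.65 = 15.5/0.65 = 23.846 cmH2O·s/L.
C = Vt/(Pplat − PEEP) = 390.0 / (11.5 − 6) = 390.0/5.5 = 70.909 mL/cmH2O.
τ = R × C = 23.846 × 0.07091 L/cmH2O = 1.691 s.
t = −τ·ln(1 − 0.92) = −1.691·ln(0.08) = 4.271 s.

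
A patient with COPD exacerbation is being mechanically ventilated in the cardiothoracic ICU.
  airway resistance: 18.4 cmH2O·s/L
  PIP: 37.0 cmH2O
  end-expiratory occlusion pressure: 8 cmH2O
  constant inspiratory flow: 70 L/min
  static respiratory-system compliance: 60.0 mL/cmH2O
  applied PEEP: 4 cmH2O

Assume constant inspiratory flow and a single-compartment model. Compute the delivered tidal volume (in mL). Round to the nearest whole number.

Flow: 70 L/min ÷ 60 = 1.1667 L/s.
Total PEEP = 8 cmH2O (set 4 + intrinsic 4); this is the baseline alveolar pressure.
Equation of motion (constant flow): PIP = Vt/C + R·V̇ + PEEP.
Vt/C = PIP − R·V̇ − PEEP = 37.0 − 21.467 − 8 = 7.533 cmH2O.
Vt = C × 7.533 = 60.0 × 7.533 = 451.98 mL.

452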